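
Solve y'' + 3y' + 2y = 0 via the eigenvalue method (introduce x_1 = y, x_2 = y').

Let x_1 = y, x_2 = y'. Then x_1' = x_2 and x_2' = -2x_1 - 3x_2.
A = [[0,1],[-2,-3]]; det(A-λI) = λ^2 + 3λ + 2.
Eigenvalues λ = -2, -1 with eigenvectors (1,-2), (1,-1).

y(t) = K_1e^(-2t) + K_2e^(-t)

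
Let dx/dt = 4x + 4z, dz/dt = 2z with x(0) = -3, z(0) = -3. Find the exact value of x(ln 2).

A = [[4,4],[0,2]]; eigenvalues λ = 4, 2.
Eigenvectors: (1,0) for λ=4, (2,-1) for λ=2.
From the initial condition, c_1 = -9, c_2 = 3.
x(ln 2) = (-9)(2^4)(1) + (3)(2^2)(2) = -120.

-120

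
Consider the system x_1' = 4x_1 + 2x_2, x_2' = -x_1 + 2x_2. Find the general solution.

x_1(t) = K_1e^(3t)sin(t) - K_1e^(3t)cos(t) - K_2e^(3t)sin(t) - K_2e^(3t)cos(t), x_2(t) = K_1e^(3t)cos(t) + K_2e^(3t)sin(t)

Coefficient matrix A = [[4, 2], [-1, 2]].
Characteristic polynomial det(A - λI) = λ^2 - 6λ + 10 = 0.
Eigenvalues λ = 3 ± i (complex conjugate pair).
For λ=3+i: an eigenvector is (-1,1) - i(1,0) = (-1 - i, 1).
A real fundamental pair from Re and Im of e^((3+i)t)v: X_1 = e^(3t)(cos(t)·(-1,1) + sin(t)·(1,0)), X_2 = e^(3t)(sin(t)·(-1,1) - cos(t)·(1,0)).
General solution: K_1X_1 + K_2X_2.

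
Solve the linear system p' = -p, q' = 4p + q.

p(t) = K_1e^(-t), q(t) = -2K_1e^(-t) + K_2e^(t)

Coefficient matrix A = [[-1, 0], [4, 1]].
Characteristic polynomial det(A - λI) = λ^2 - 1 = 0.
Eigenvalues λ = -1, 1.
For λ=-1: (A-λI) row 2 is [4, 2], so an eigenvector is (1, -2).
For λ=1: (A-λI) row 1 is [-2, 0], so an eigenvector is (0, 1).
General solution: K_1e^(-t)(1,-2) + K_2e^(t)(0,1).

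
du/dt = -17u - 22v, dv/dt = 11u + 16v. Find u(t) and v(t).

Coefficient matrix A = [[-17, -22], [11, 16]].
Characteristic polynomial det(A - λI) = λ^2 + λ - 30 = 0.
Eigenvalues λ = -6, 5.
For λ=-6: (A-λI) row 1 is [-11, -22], so an eigenvector is (-2, 1).
For λ=5: (A-λI) row 1 is [-22, -22], so an eigenvector is (-1, 1).
General solution: c_1e^(-6t)(-2,1) + c_2e^(5t)(-1,1).

u(t) = -2c_1e^(-6t) - c_2e^(5t), v(t) = c_1e^(-6t) + c_2e^(5t)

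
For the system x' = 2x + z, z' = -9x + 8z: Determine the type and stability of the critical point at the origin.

unstable improper node

A = [[2,1],[-9,8]]; det(A-λI) = λ^2 - 10λ + 25.
repeated λ = 5 with a single eigenvector.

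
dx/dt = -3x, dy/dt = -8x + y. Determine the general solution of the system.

Coefficient matrix A = [[-3, 0], [-8, 1]].
Characteristic polynomial det(A - λI) = λ^2 + 2λ - 3 = 0.
Eigenvalues λ = 1, -3.
For λ=1: (A-λI) row 1 is [-4, 0], so an eigenvector is (0, -1).
For λ=-3: (A-λI) row 2 is [-8, 4], so an eigenvector is (-1, -2).
General solution: C_1e^(t)(0,-1) + C_2e^(-3t)(-1,-2).

x(t) = -C_2e^(-3t), y(t) = -C_1e^(t) - 2C_2e^(-3t)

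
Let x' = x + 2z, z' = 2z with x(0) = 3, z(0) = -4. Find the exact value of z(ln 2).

A = [[1,2],[0,2]]; eigenvalues λ = 1, 2.
Eigenvectors: (1,0) for λ=1, (2,1) for λ=2.
From the initial condition, c_1 = 11, c_2 = -4.
z(ln 2) = (11)(2^1)(0) + (-4)(2^2)(1) = -16.

-16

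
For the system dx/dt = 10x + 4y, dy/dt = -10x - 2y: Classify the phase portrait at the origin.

A = [[10,4],[-10,-2]]; det(A-λI) = λ^2 - 8λ + 20.
λ = 4 ± 2i: positive real part.

unstable spiral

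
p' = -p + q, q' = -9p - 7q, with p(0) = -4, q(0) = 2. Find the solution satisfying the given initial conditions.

Coefficient matrix A = [[-1, 1], [-9, -7]].
Characteristic polynomial det(A - λI) = λ^2 + 8λ + 16 = 0.
Single eigenvalue λ = -4 with algebraic multiplicity 2.
Eigenvector v = (-1,3); generalized eigenvector w with (A-λI)w=v is (0,-1).
General solution: e^(-4t)[K_1·v + K_2·(t·v + w)].
Applying p(0)=-4, q(0)=2 gives K_1=4, K_2=10.

p(t) = -10te^(-4t) - 4e^(-4t), q(t) = 30te^(-4t) + 2e^(-4t)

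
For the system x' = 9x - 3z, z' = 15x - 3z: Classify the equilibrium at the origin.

unstable spiral

A = [[9,-3],[15,-3]]; det(A-λI) = λ^2 - 6λ + 18.
λ = 3 ± 3i: positive real part.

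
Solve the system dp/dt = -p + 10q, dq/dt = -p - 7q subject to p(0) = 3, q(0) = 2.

Coefficient matrix A = [[-1, 10], [-1, -7]].
Characteristic polynomial det(A - λI) = λ^2 + 8λ + 17 = 0.
Eigenvalues λ = -4 ± i (complex conjugate pair).
For λ=-4+i: an eigenvector is (-3,1) - i(1,0) = (-3 - i, 1).
A real fundamental pair from Re and Im of e^((-4+i)t)v: X_1 = e^(-4t)(cos(t)·(-3,1) + sin(t)·(1,0)), X_2 = e^(-4t)(sin(t)·(-3,1) - cos(t)·(1,0)).
General solution: C_1X_1 + C_2X_2.
Applying p(0)=3, q(0)=2 gives C_1=2, C_2=-9.

p(t) = 29e^(-4t)sin(t) + 3e^(-4t)cos(t), q(t) = -9e^(-4t)sin(t) + 2e^(-4t)cos(t)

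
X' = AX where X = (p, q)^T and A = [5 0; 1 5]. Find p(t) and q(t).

Coefficient matrix A = [[5, 0], [1, 5]].
Characteristic polynomial det(A - λI) = λ^2 - 10λ + 25 = 0.
Single eigenvalue λ = 5 with algebraic multiplicity 2.
Eigenvector v = (0,1); generalized eigenvector w with (A-λI)w=v is (1,2).
General solution: e^(5t)[c_1·v + c_2·(t·v + w)].

p(t) = c_2e^(5t), q(t) = c_1e^(5t) + c_2te^(5t) + 2c_2e^(5t)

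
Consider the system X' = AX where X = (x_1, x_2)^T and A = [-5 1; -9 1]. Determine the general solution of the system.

Coefficient matrix A = [[-5, 1], [-9, 1]].
Characteristic polynomial det(A - λI) = λ^2 + 4λ + 4 = 0.
Single eigenvalue λ = -2 with algebraic multiplicity 2.
Eigenvector v = (1,3); generalized eigenvector w with (A-λI)w=v is (0,1).
General solution: e^(-2t)[K_1·v + K_2·(t·v + w)].

x_1(t) = K_1e^(-2t) + K_2te^(-2t), x_2(t) = 3K_1e^(-2t) + 3K_2te^(-2t) + K_2e^(-2t)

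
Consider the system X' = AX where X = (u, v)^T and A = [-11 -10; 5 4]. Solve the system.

u(t) = -C_1e^(-t) - 2C_2e^(-6t), v(t) = C_1e^(-t) + C_2e^(-6t)

Coefficient matrix A = [[-11, -10], [5, 4]].
Characteristic polynomial det(A - λI) = λ^2 + 7λ + 6 = 0.
Eigenvalues λ = -1, -6.
For λ=-1: (A-λI) row 1 is [-10, -10], so an eigenvector is (-1, 1).
For λ=-6: (A-λI) row 1 is [-5, -10], so an eigenvector is (-2, 1).
General solution: C_1e^(-t)(-1,1) + C_2e^(-6t)(-2,1).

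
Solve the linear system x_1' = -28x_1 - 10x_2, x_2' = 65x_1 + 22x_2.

Coefficient matrix A = [[-28, -10], [65, 22]].
Characteristic polynomial det(A - λI) = λ^2 + 6λ + 34 = 0.
Eigenvalues λ = -3 ± 5i (complex conjugate pair).
For λ=-3+5i: an eigenvector is (1,-3) - i(1,-2) = (1 - i, -3 + 2i).
A real fundamental pair from Re and Im of e^((-3+5i)t)v: X_1 = e^(-3t)(cos(5t)·(1,-3) + sin(5t)·(1,-2)), X_2 = e^(-3t)(sin(5t)·(1,-3) - cos(5t)·(1,-2)).
General solution: c_1X_1 + c_2X_2.

x_1(t) = c_1e^(-3t)sin(5t) + c_1e^(-3t)cos(5t) + c_2e^(-3t)sin(5t) - c_2e^(-3t)cos(5t), x_2(t) = -2c_1e^(-3t)sin(5t) - 3c_1e^(-3t)cos(5t) - 3c_2e^(-3t)sin(5t) + 2c_2e^(-3t)cos(5t)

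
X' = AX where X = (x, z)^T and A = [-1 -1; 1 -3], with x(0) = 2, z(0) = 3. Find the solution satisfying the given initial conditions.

Coefficient matrix A = [[-1, -1], [1, -3]].
Characteristic polynomial det(A - λI) = λ^2 + 4λ + 4 = 0.
Single eigenvalue λ = -2 with algebraic multiplicity 2.
Eigenvector v = (-1,-1); generalized eigenvector w with (A-λI)w=v is (2,3).
General solution: e^(-2t)[K_1·v + K_2·(t·v + w)].
Applying x(0)=2, z(0)=3 gives K_1=0, K_2=1.

x(t) = -te^(-2t) + 2e^(-2t), z(t) = -te^(-2t) + 3e^(-2t)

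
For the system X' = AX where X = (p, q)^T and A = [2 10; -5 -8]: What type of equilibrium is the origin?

stable spiral

A = [[2,10],[-5,-8]]; det(A-λI) = λ^2 + 6λ + 34.
λ = -3 ± 5i: negative real part.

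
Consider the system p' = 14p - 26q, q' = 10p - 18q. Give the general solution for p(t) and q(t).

Coefficient matrix A = [[14, -26], [10, -18]].
Characteristic polynomial det(A - λI) = λ^2 + 4λ + 8 = 0.
Eigenvalues λ = -2 ± 2i (complex conjugate pair).
For λ=-2+2i: an eigenvector is (2,1) - i(3,2) = (2 - 3i, 1 - 2i).
A real fundamental pair from Re and Im of e^((-2+2i)t)v: X_1 = e^(-2t)(cos(2t)·(2,1) + sin(2t)·(3,2)), X_2 = e^(-2t)(sin(2t)·(2,1) - cos(2t)·(3,2)).
General solution: K_1X_1 + K_2X_2.

p(t) = 3K_1e^(-2t)sin(2t) + 2K_1e^(-2t)cos(2t) + 2K_2e^(-2t)sin(2t) - 3K_2e^(-2t)cos(2t), q(t) = 2K_1e^(-2t)sin(2t) + K_1e^(-2t)cos(2t) + K_2e^(-2t)sin(2t) - 2K_2e^(-2t)cos(2t)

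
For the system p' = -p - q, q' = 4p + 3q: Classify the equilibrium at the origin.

A = [[-1,-1],[4,3]]; det(A-λI) = λ^2 - 2λ + 1.
repeated λ = 1 with a single eigenvector.

unstable improper node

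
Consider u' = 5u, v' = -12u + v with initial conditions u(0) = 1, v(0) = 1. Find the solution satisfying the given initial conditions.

u(t) = e^(5t), v(t) = -3e^(5t) + 4e^(t)

Coefficient matrix A = [[5, 0], [-12, 1]].
Characteristic polynomial det(A - λI) = λ^2 - 6λ + 5 = 0.
Eigenvalues λ = 1, 5.
For λ=1: (A-λI) row 1 is [4, 0], so an eigenvector is (0, 1).
For λ=5: (A-λI) row 2 is [-12, -4], so an eigenvector is (1, -3).
General solution: K_1e^(t)(0,1) + K_2e^(5t)(1,-3).
Applying u(0)=1, v(0)=1 gives K_1=4, K_2=1.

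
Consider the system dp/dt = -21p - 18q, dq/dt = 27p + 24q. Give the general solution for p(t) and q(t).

Coefficient matrix A = [[-21, -18], [27, 24]].
Characteristic polynomial det(A - λI) = λ^2 - 3λ - 18 = 0.
Eigenvalues λ = 6, -3.
For λ=6: (A-λI) row 1 is [-27, -18], so an eigenvector is (2, -3).
For λ=-3: (A-λI) row 1 is [-18, -18], so an eigenvector is (-1, 1).
General solution: C_1e^(6t)(2,-3) + C_2e^(-3t)(-1,1).

p(t) = 2C_1e^(6t) - C_2e^(-3t), q(t) = -3C_1e^(6t) + C_2e^(-3t)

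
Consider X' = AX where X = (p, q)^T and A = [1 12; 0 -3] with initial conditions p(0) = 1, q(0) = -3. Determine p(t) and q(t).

Coefficient matrix A = [[1, 12], [0, -3]].
Characteristic polynomial det(A - λI) = λ^2 + 2λ - 3 = 0.
Eigenvalues λ = 1, -3.
For λ=1: (A-λI) row 1 is [0, 12], so an eigenvector is (-1, 0).
For λ=-3: (A-λI) row 1 is [4, 12], so an eigenvector is (3, -1).
General solution: c_1e^(t)(-1,0) + c_2e^(-3t)(3,-1).
Applying p(0)=1, q(0)=-3 gives c_1=8, c_2=3.

p(t) = -8e^(t) + 9e^(-3t), q(t) = -3e^(-3t)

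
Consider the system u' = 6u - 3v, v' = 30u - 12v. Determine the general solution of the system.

u(t) = -C_1e^(-3t)cos(3t) - C_2e^(-3t)sin(3t), v(t) = -C_1e^(-3t)sin(3t) - 3C_1e^(-3t)cos(3t) - 3C_2e^(-3t)sin(3t) + C_2e^(-3t)cos(3t)

Coefficient matrix A = [[6, -3], [30, -12]].
Characteristic polynomial det(A - λI) = λ^2 + 6λ + 18 = 0.
Eigenvalues λ = -3 ± 3i (complex conjugate pair).
For λ=-3+3i: an eigenvector is (-1,-3) - i(0,-1) = (-1, -3 + i).
A real fundamental pair from Re and Im of e^((-3+3i)t)v: X_1 = e^(-3t)(cos(3t)·(-1,-3) + sin(3t)·(0,-1)), X_2 = e^(-3t)(sin(3t)·(-1,-3) - cos(3t)·(0,-1)).
General solution: C_1X_1 + C_2X_2.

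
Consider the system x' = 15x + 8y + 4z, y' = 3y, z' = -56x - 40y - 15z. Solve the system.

Coefficient matrix A = [[15, 8, 4], [0, 3, 0], [-56, -40, -15]].
det(A - λI) = 0 gives eigenvalues λ = -1, 3, 1.
For λ=-1: eigenvector (1,0,-4).
For λ=3: eigenvector (-2,1,4).
For λ=1: eigenvector (2,0,-7).
General solution: K_1e^(-t)(1,0,-4) + K_2e^(3t)(-2,1,4) + K_3e^(t)(2,0,-7).

x(t) = K_1e^(-t) - 2K_2e^(3t) + 2K_3e^(t), y(t) = K_2e^(3t), z(t) = -4K_1e^(-t) + 4K_2e^(3t) - 7K_3e^(t)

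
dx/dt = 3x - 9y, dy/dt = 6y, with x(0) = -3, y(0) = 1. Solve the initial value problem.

x(t) = -3e^(6t), y(t) = e^(6t)

Coefficient matrix A = [[3, -9], [0, 6]].
Characteristic polynomial det(A - λI) = λ^2 - 9λ + 18 = 0.
Eigenvalues λ = 3, 6.
For λ=3: (A-λI) row 1 is [0, -9], so an eigenvector is (-1, 0).
For λ=6: (A-λI) row 1 is [-3, -9], so an eigenvector is (-3, 1).
General solution: C_1e^(3t)(-1,0) + C_2e^(6t)(-3,1).
Applying x(0)=-3, y(0)=1 gives C_1=0, C_2=1.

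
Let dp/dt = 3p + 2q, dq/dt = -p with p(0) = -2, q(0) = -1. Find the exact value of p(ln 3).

-42

A = [[3,2],[-1,0]]; eigenvalues λ = 2, 1.
Eigenvectors: (2,-1) for λ=2, (-1,1) for λ=1.
From the initial condition, c_1 = -3, c_2 = -4.
p(ln 3) = (-3)(3^2)(2) + (-4)(3^1)(-1) = -42.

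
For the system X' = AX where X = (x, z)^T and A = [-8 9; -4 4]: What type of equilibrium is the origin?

A = [[-8,9],[-4,4]]; det(A-λI) = λ^2 + 4λ + 4.
repeated λ = -2 with a single eigenvector.

stable improper node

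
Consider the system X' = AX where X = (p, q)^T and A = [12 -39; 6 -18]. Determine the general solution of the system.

Coefficient matrix A = [[12, -39], [6, -18]].
Characteristic polynomial det(A - λI) = λ^2 + 6λ + 18 = 0.
Eigenvalues λ = -3 ± 3i (complex conjugate pair).
For λ=-3+3i: an eigenvector is (3,1) - i(2,1) = (3 - 2i, 1 - i).
A real fundamental pair from Re and Im of e^((-3+3i)t)v: X_1 = e^(-3t)(cos(3t)·(3,1) + sin(3t)·(2,1)), X_2 = e^(-3t)(sin(3t)·(3,1) - cos(3t)·(2,1)).
General solution: C_1X_1 + C_2X_2.

p(t) = 2C_1e^(-3t)sin(3t) + 3C_1e^(-3t)cos(3t) + 3C_2e^(-3t)sin(3t) - 2C_2e^(-3t)cos(3t), q(t) = C_1e^(-3t)sin(3t) + C_1e^(-3t)cos(3t) + C_2e^(-3t)sin(3t) - C_2e^(-3t)cos(3t)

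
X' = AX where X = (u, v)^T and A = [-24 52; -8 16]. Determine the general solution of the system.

u(t) = 2C_1e^(-4t)sin(4t) - 3C_1e^(-4t)cos(4t) - 3C_2e^(-4t)sin(4t) - 2C_2e^(-4t)cos(4t), v(t) = C_1e^(-4t)sin(4t) - C_1e^(-4t)cos(4t) - C_2e^(-4t)sin(4t) - C_2e^(-4t)cos(4t)

Coefficient matrix A = [[-24, 52], [-8, 16]].
Characteristic polynomial det(A - λI) = λ^2 + 8λ + 32 = 0.
Eigenvalues λ = -4 ± 4i (complex conjugate pair).
For λ=-4+4i: an eigenvector is (-3,-1) - i(2,1) = (-3 - 2i, -1 - i).
A real fundamental pair from Re and Im of e^((-4+4i)t)v: X_1 = e^(-4t)(cos(4t)·(-3,-1) + sin(4t)·(2,1)), X_2 = e^(-4t)(sin(4t)·(-3,-1) - cos(4t)·(2,1)).
General solution: C_1X_1 + C_2X_2.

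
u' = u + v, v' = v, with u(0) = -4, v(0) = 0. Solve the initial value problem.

Coefficient matrix A = [[1, 1], [0, 1]].
Characteristic polynomial det(A - λI) = λ^2 - 2λ + 1 = 0.
Single eigenvalue λ = 1 with algebraic multiplicity 2.
Eigenvector v = (-1,0); generalized eigenvector w with (A-λI)w=v is (-3,-1).
General solution: e^(t)[K_1·v + K_2·(t·v + w)].
Applying u(0)=-4, v(0)=0 gives K_1=4, K_2=0.

u(t) = -4e^(t), v(t) = 0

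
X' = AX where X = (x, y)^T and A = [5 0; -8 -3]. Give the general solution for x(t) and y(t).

Coefficient matrix A = [[5, 0], [-8, -3]].
Characteristic polynomial det(A - λI) = λ^2 - 2λ - 15 = 0.
Eigenvalues λ = 5, -3.
For λ=5: (A-λI) row 2 is [-8, -8], so an eigenvector is (1, -1).
For λ=-3: (A-λI) row 1 is [8, 0], so an eigenvector is (0, 1).
General solution: K_1e^(5t)(1,-1) + K_2e^(-3t)(0,1).

x(t) = K_1e^(5t), y(t) = -K_1e^(5t) + K_2e^(-3t)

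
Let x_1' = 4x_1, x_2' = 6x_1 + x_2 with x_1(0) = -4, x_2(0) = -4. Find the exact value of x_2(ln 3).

-636

A = [[4,0],[6,1]]; eigenvalues λ = 4, 1.
Eigenvectors: (1,2) for λ=4, (0,-1) for λ=1.
From the initial condition, c_1 = -4, c_2 = -4.
x_2(ln 3) = (-4)(3^4)(2) + (-4)(3^1)(-1) = -636.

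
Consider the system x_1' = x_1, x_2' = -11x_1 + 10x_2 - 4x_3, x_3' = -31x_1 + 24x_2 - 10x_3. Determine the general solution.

Coefficient matrix A = [[1, 0, 0], [-11, 10, -4], [-31, 24, -10]].
det(A - λI) = 0 gives eigenvalues λ = 2, 1, -2.
For λ=2: eigenvector (0,1,2).
For λ=1: eigenvector (1,-1,-5).
For λ=-2: eigenvector (0,1,3).
General solution: C_1e^(2t)(0,1,2) + C_2e^(t)(1,-1,-5) + C_3e^(-2t)(0,1,3).

x_1(t) = C_2e^(t), x_2(t) = C_1e^(2t) - C_2e^(t) + C_3e^(-2t), x_3(t) = 2C_1e^(2t) - 5C_2e^(t) + 3C_3e^(-2t)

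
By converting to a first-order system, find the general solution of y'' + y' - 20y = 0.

y(t) = K_1e^(-5t) + K_2e^(4t)

Let x_1 = y, x_2 = y'. Then x_1' = x_2 and x_2' = 20x_1 - x_2.
A = [[0,1],[20,-1]]; det(A-λI) = λ^2 + λ - 20.
Eigenvalues λ = -5, 4 with eigenvectors (1,-5), (1,4).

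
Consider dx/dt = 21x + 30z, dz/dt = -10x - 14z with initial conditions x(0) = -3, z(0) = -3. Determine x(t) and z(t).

Coefficient matrix A = [[21, 30], [-10, -14]].
Characteristic polynomial det(A - λI) = λ^2 - 7λ + 6 = 0.
Eigenvalues λ = 1, 6.
For λ=1: (A-λI) row 1 is [20, 30], so an eigenvector is (-3, 2).
For λ=6: (A-λI) row 1 is [15, 30], so an eigenvector is (-2, 1).
General solution: K_1e^(t)(-3,2) + K_2e^(6t)(-2,1).
Applying x(0)=-3, z(0)=-3 gives K_1=-9, K_2=15.

x(t) = -30e^(6t) + 27e^(t), z(t) = 15e^(6t) - 18e^(t)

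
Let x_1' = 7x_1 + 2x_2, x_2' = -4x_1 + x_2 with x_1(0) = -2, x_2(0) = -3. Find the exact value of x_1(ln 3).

-1566

A = [[7,2],[-4,1]]; eigenvalues λ = 3, 5.
Eigenvectors: (1,-2) for λ=3, (1,-1) for λ=5.
From the initial condition, c_1 = 5, c_2 = -7.
x_1(ln 3) = (5)(3^3)(1) + (-7)(3^5)(1) = -1566.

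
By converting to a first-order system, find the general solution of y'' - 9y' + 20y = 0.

y(t) = C_1e^(5t) + C_2e^(4t)

Let x_1 = y, x_2 = y'. Then x_1' = x_2 and x_2' = -20x_1 + 9x_2.
A = [[0,1],[-20,9]]; det(A-λI) = λ^2 - 9λ + 20.
Eigenvalues λ = 5, 4 with eigenvectors (1,5), (1,4).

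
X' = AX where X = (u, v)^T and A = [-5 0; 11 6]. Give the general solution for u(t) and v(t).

Coefficient matrix A = [[-5, 0], [11, 6]].
Characteristic polynomial det(A - λI) = λ^2 - λ - 30 = 0.
Eigenvalues λ = 6, -5.
For λ=6: (A-λI) row 1 is [-11, 0], so an eigenvector is (0, -1).
For λ=-5: (A-λI) row 2 is [11, 11], so an eigenvector is (1, -1).
General solution: C_1e^(6t)(0,-1) + C_2e^(-5t)(1,-1).

u(t) = C_2e^(-5t), v(t) = -C_1e^(6t) - C_2e^(-5t)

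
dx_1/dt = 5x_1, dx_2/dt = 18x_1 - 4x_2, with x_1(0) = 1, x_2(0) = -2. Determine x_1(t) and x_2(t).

x_1(t) = e^(5t), x_2(t) = 2e^(5t) - 4e^(-4t)

Coefficient matrix A = [[5, 0], [18, -4]].
Characteristic polynomial det(A - λI) = λ^2 - λ - 20 = 0.
Eigenvalues λ = 5, -4.
For λ=5: (A-λI) row 2 is [18, -9], so an eigenvector is (-1, -2).
For λ=-4: (A-λI) row 1 is [9, 0], so an eigenvector is (0, 1).
General solution: c_1e^(5t)(-1,-2) + c_2e^(-4t)(0,1).
Applying x_1(0)=1, x_2(0)=-2 gives c_1=-1, c_2=-4.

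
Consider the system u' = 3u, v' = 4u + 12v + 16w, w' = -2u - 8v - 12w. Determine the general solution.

u(t) = K_3e^(3t), v(t) = -K_1e^(-4t) + 2K_2e^(4t) - 4K_3e^(3t), w(t) = K_1e^(-4t) - K_2e^(4t) + 2K_3e^(3t)

Coefficient matrix A = [[3, 0, 0], [4, 12, 16], [-2, -8, -12]].
det(A - λI) = 0 gives eigenvalues λ = -4, 4, 3.
For λ=-4: eigenvector (0,-1,1).
For λ=4: eigenvector (0,2,-1).
For λ=3: eigenvector (1,-4,2).
General solution: K_1e^(-4t)(0,-1,1) + K_2e^(4t)(0,2,-1) + K_3e^(3t)(1,-4,2).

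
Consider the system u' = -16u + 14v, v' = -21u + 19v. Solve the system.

u(t) = -C_1e^(-2t) - 2C_2e^(5t), v(t) = -C_1e^(-2t) - 3C_2e^(5t)

Coefficient matrix A = [[-16, 14], [-21, 19]].
Characteristic polynomial det(A - λI) = λ^2 - 3λ - 10 = 0.
Eigenvalues λ = -2, 5.
For λ=-2: (A-λI) row 1 is [-14, 14], so an eigenvector is (-1, -1).
For λ=5: (A-λI) row 1 is [-21, 14], so an eigenvector is (-2, -3).
General solution: C_1e^(-2t)(-1,-1) + C_2e^(5t)(-2,-3).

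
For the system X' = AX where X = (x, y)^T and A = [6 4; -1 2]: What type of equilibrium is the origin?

unstable improper node

A = [[6,4],[-1,2]]; det(A-λI) = λ^2 - 8λ + 16.
repeated λ = 4 with a single eigenvector.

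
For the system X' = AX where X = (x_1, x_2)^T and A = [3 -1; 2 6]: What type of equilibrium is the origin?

unstable node

A = [[3,-1],[2,6]]; det(A-λI) = λ^2 - 9λ + 20.
λ = 5, 4: both positive.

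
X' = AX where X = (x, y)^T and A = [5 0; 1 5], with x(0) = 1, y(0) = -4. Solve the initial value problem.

x(t) = e^(5t), y(t) = te^(5t) - 4e^(5t)

Coefficient matrix A = [[5, 0], [1, 5]].
Characteristic polynomial det(A - λI) = λ^2 - 10λ + 25 = 0.
Single eigenvalue λ = 5 with algebraic multiplicity 2.
Eigenvector v = (0,-1); generalized eigenvector w with (A-λI)w=v is (-1,-3).
General solution: e^(5t)[K_1·v + K_2·(t·v + w)].
Applying x(0)=1, y(0)=-4 gives K_1=7, K_2=-1.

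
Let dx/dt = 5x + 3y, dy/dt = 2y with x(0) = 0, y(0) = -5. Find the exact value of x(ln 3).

A = [[5,3],[0,2]]; eigenvalues λ = 5, 2.
Eigenvectors: (-1,0) for λ=5, (-1,1) for λ=2.
From the initial condition, c_1 = 5, c_2 = -5.
x(ln 3) = (5)(3^5)(-1) + (-5)(3^2)(-1) = -1170.

-1170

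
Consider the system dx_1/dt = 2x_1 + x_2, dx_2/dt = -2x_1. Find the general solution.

Coefficient matrix A = [[2, 1], [-2, 0]].
Characteristic polynomial det(A - λI) = λ^2 - 2λ + 2 = 0.
Eigenvalues λ = 1 ± i (complex conjugate pair).
For λ=1+i: an eigenvector is (-1,1) - i(0,1) = (-1, 1 - i).
A real fundamental pair from Re and Im of e^((1+i)t)v: X_1 = e^(t)(cos(t)·(-1,1) + sin(t)·(0,1)), X_2 = e^(t)(sin(t)·(-1,1) - cos(t)·(0,1)).
General solution: K_1X_1 + K_2X_2.

x_1(t) = -K_1e^(t)cos(t) - K_2e^(t)sin(t), x_2(t) = K_1e^(t)sin(t) + K_1e^(t)cos(t) + K_2e^(t)sin(t) - K_2e^(t)cos(t)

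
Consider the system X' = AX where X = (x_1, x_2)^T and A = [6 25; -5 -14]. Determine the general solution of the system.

x_1(t) = -c_1e^(-4t)sin(5t) + 2c_1e^(-4t)cos(5t) + 2c_2e^(-4t)sin(5t) + c_2e^(-4t)cos(5t), x_2(t) = -c_1e^(-4t)cos(5t) - c_2e^(-4t)sin(5t)

Coefficient matrix A = [[6, 25], [-5, -14]].
Characteristic polynomial det(A - λI) = λ^2 + 8λ + 41 = 0.
Eigenvalues λ = -4 ± 5i (complex conjugate pair).
For λ=-4+5i: an eigenvector is (2,-1) - i(-1,0) = (2 + i, -1).
A real fundamental pair from Re and Im of e^((-4+5i)t)v: X_1 = e^(-4t)(cos(5t)·(2,-1) + sin(5t)·(-1,0)), X_2 = e^(-4t)(sin(5t)·(2,-1) - cos(5t)·(-1,0)).
General solution: c_1X_1 + c_2X_2.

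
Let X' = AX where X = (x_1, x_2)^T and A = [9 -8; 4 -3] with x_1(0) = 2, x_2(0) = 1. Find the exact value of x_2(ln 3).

A = [[9,-8],[4,-3]]; eigenvalues λ = 1, 5.
Eigenvectors: (-1,-1) for λ=1, (2,1) for λ=5.
From the initial condition, c_1 = 0, c_2 = 1.
x_2(ln 3) = (0)(3^1)(-1) + (1)(3^5)(1) = 243.

243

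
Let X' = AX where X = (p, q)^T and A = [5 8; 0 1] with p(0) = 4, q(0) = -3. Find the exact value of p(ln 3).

-468

A = [[5,8],[0,1]]; eigenvalues λ = 1, 5.
Eigenvectors: (2,-1) for λ=1, (-1,0) for λ=5.
From the initial condition, c_1 = 3, c_2 = 2.
p(ln 3) = (3)(3^1)(2) + (2)(3^5)(-1) = -468.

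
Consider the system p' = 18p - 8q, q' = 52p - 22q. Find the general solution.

Coefficient matrix A = [[18, -8], [52, -22]].
Characteristic polynomial det(A - λI) = λ^2 + 4λ + 20 = 0.
Eigenvalues λ = -2 ± 4i (complex conjugate pair).
For λ=-2+4i: an eigenvector is (1,3) - i(-1,-2) = (1 + i, 3 + 2i).
A real fundamental pair from Re and Im of e^((-2+4i)t)v: X_1 = e^(-2t)(cos(4t)·(1,3) + sin(4t)·(-1,-2)), X_2 = e^(-2t)(sin(4t)·(1,3) - cos(4t)·(-1,-2)).
General solution: C_1X_1 + C_2X_2.

p(t) = -C_1e^(-2t)sin(4t) + C_1e^(-2t)cos(4t) + C_2e^(-2t)sin(4t) + C_2e^(-2t)cos(4t), q(t) = -2C_1e^(-2t)sin(4t) + 3C_1e^(-2t)cos(4t) + 3C_2e^(-2t)sin(4t) + 2C_2e^(-2t)cos(4t)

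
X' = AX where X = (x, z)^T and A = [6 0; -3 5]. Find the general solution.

x(t) = -C_2e^(6t), z(t) = -C_1e^(5t) + 3C_2e^(6t)

Coefficient matrix A = [[6, 0], [-3, 5]].
Characteristic polynomial det(A - λI) = λ^2 - 11λ + 30 = 0.
Eigenvalues λ = 5, 6.
For λ=5: (A-λI) row 1 is [1, 0], so an eigenvector is (0, -1).
For λ=6: (A-λI) row 2 is [-3, -1], so an eigenvector is (-1, 3).
General solution: C_1e^(5t)(0,-1) + C_2e^(6t)(-1,3).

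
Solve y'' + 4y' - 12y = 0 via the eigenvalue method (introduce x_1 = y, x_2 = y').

y(t) = c_1e^(-6t) + c_2e^(2t)

Let x_1 = y, x_2 = y'. Then x_1' = x_2 and x_2' = 12x_1 - 4x_2.
A = [[0,1],[12,-4]]; det(A-λI) = λ^2 + 4λ - 12.
Eigenvalues λ = -6, 2 with eigenvectors (1,-6), (1,2).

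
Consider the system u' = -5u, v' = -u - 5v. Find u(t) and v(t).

u(t) = -c_2e^(-5t), v(t) = c_1e^(-5t) + c_2te^(-5t)

Coefficient matrix A = [[-5, 0], [-1, -5]].
Characteristic polynomial det(A - λI) = λ^2 + 10λ + 25 = 0.
Single eigenvalue λ = -5 with algebraic multiplicity 2.
Eigenvector v = (0,1); generalized eigenvector w with (A-λI)w=v is (-1,0).
General solution: e^(-5t)[c_1·v + c_2·(t·v + w)].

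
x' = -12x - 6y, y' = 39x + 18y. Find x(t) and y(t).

x(t) = -K_1e^(3t)sin(3t) + K_1e^(3t)cos(3t) + K_2e^(3t)sin(3t) + K_2e^(3t)cos(3t), y(t) = 3K_1e^(3t)sin(3t) - 2K_1e^(3t)cos(3t) - 2K_2e^(3t)sin(3t) - 3K_2e^(3t)cos(3t)

Coefficient matrix A = [[-12, -6], [39, 18]].
Characteristic polynomial det(A - λI) = λ^2 - 6λ + 18 = 0.
Eigenvalues λ = 3 ± 3i (complex conjugate pair).
For λ=3+3i: an eigenvector is (1,-2) - i(-1,3) = (1 + i, -2 - 3i).
A real fundamental pair from Re and Im of e^((3+3i)t)v: X_1 = e^(3t)(cos(3t)·(1,-2) + sin(3t)·(-1,3)), X_2 = e^(3t)(sin(3t)·(1,-2) - cos(3t)·(-1,3)).
General solution: K_1X_1 + K_2X_2.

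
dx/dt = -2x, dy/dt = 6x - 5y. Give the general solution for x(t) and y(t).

x(t) = c_2e^(-2t), y(t) = c_1e^(-5t) + 2c_2e^(-2t)

Coefficient matrix A = [[-2, 0], [6, -5]].
Characteristic polynomial det(A - λI) = λ^2 + 7λ + 10 = 0.
Eigenvalues λ = -5, -2.
For λ=-5: (A-λI) row 1 is [3, 0], so an eigenvector is (0, 1).
For λ=-2: (A-λI) row 2 is [6, -3], so an eigenvector is (1, 2).
General solution: c_1e^(-5t)(0,1) + c_2e^(-2t)(1,2).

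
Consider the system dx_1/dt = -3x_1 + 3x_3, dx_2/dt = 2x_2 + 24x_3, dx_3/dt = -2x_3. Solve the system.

x_1(t) = C_1e^(-3t) + 3C_3e^(-2t), x_2(t) = C_2e^(2t) - 6C_3e^(-2t), x_3(t) = C_3e^(-2t)

Coefficient matrix A = [[-3, 0, 3], [0, 2, 24], [0, 0, -2]].
det(A - λI) = 0 gives eigenvalues λ = -3, 2, -2.
For λ=-3: eigenvector (1,0,0).
For λ=2: eigenvector (0,1,0).
For λ=-2: eigenvector (3,-6,1).
General solution: C_1e^(-3t)(1,0,0) + C_2e^(2t)(0,1,0) + C_3e^(-2t)(3,-6,1).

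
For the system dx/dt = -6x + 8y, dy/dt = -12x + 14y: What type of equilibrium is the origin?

unstable node

A = [[-6,8],[-12,14]]; det(A-λI) = λ^2 - 8λ + 12.
λ = 2, 6: both positive.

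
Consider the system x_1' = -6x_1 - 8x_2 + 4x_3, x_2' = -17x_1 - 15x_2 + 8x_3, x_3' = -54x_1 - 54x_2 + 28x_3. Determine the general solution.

x_1(t) = 2c_1e^(4t) + c_3e^(2t), x_2(t) = 2c_1e^(4t) + c_2e^(t) - c_3e^(2t), x_3(t) = 9c_1e^(4t) + 2c_2e^(t)

Coefficient matrix A = [[-6, -8, 4], [-17, -15, 8], [-54, -54, 28]].
det(A - λI) = 0 gives eigenvalues λ = 4, 1, 2.
For λ=4: eigenvector (2,2,9).
For λ=1: eigenvector (0,1,2).
For λ=2: eigenvector (1,-1,0).
General solution: c_1e^(4t)(2,2,9) + c_2e^(t)(0,1,2) + c_3e^(2t)(1,-1,0).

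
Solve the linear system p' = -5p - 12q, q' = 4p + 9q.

p(t) = -3K_1e^(3t) + 2K_2e^(t), q(t) = 2K_1e^(3t) - K_2e^(t)

Coefficient matrix A = [[-5, -12], [4, 9]].
Characteristic polynomial det(A - λI) = λ^2 - 4λ + 3 = 0.
Eigenvalues λ = 3, 1.
For λ=3: (A-λI) row 1 is [-8, -12], so an eigenvector is (-3, 2).
For λ=1: (A-λI) row 1 is [-6, -12], so an eigenvector is (2, -1).
General solution: K_1e^(3t)(-3,2) + K_2e^(t)(2,-1).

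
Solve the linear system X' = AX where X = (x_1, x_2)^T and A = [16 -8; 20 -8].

x_1(t) = -K_1e^(4t)sin(4t) - K_1e^(4t)cos(4t) - K_2e^(4t)sin(4t) + K_2e^(4t)cos(4t), x_2(t) = -2K_1e^(4t)sin(4t) - K_1e^(4t)cos(4t) - K_2e^(4t)sin(4t) + 2K_2e^(4t)cos(4t)

Coefficient matrix A = [[16, -8], [20, -8]].
Characteristic polynomial det(A - λI) = λ^2 - 8λ + 32 = 0.
Eigenvalues λ = 4 ± 4i (complex conjugate pair).
For λ=4+4i: an eigenvector is (-1,-1) - i(-1,-2) = (-1 + i, -1 + 2i).
A real fundamental pair from Re and Im of e^((4+4i)t)v: X_1 = e^(4t)(cos(4t)·(-1,-1) + sin(4t)·(-1,-2)), X_2 = e^(4t)(sin(4t)·(-1,-1) - cos(4t)·(-1,-2)).
General solution: K_1X_1 + K_2X_2.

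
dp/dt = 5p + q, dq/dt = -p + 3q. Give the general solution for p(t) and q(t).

p(t) = C_1e^(4t) + C_2te^(4t) - C_2e^(4t), q(t) = -C_1e^(4t) - C_2te^(4t) + 2C_2e^(4t)

Coefficient matrix A = [[5, 1], [-1, 3]].
Characteristic polynomial det(A - λI) = λ^2 - 8λ + 16 = 0.
Single eigenvalue λ = 4 with algebraic multiplicity 2.
Eigenvector v = (1,-1); generalized eigenvector w with (A-λI)w=v is (-1,2).
General solution: e^(4t)[C_1·v + C_2·(t·v + w)].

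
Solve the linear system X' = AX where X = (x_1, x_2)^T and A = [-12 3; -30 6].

x_1(t) = -C_1e^(-3t)cos(3t) - C_2e^(-3t)sin(3t), x_2(t) = C_1e^(-3t)sin(3t) - 3C_1e^(-3t)cos(3t) - 3C_2e^(-3t)sin(3t) - C_2e^(-3t)cos(3t)

Coefficient matrix A = [[-12, 3], [-30, 6]].
Characteristic polynomial det(A - λI) = λ^2 + 6λ + 18 = 0.
Eigenvalues λ = -3 ± 3i (complex conjugate pair).
For λ=-3+3i: an eigenvector is (-1,-3) - i(0,1) = (-1, -3 - i).
A real fundamental pair from Re and Im of e^((-3+3i)t)v: X_1 = e^(-3t)(cos(3t)·(-1,-3) + sin(3t)·(0,1)), X_2 = e^(-3t)(sin(3t)·(-1,-3) - cos(3t)·(0,1)).
General solution: C_1X_1 + C_2X_2.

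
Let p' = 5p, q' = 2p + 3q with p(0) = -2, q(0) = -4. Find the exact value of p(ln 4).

A = [[5,0],[2,3]]; eigenvalues λ = 3, 5.
Eigenvectors: (0,-1) for λ=3, (1,1) for λ=5.
From the initial condition, c_1 = 2, c_2 = -2.
p(ln 4) = (2)(4^3)(0) + (-2)(4^5)(1) = -2048.

-2048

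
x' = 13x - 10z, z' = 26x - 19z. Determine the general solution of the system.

x(t) = -2c_1e^(-3t)sin(2t) + c_1e^(-3t)cos(2t) + c_2e^(-3t)sin(2t) + 2c_2e^(-3t)cos(2t), z(t) = -3c_1e^(-3t)sin(2t) + 2c_1e^(-3t)cos(2t) + 2c_2e^(-3t)sin(2t) + 3c_2e^(-3t)cos(2t)

Coefficient matrix A = [[13, -10], [26, -19]].
Characteristic polynomial det(A - λI) = λ^2 + 6λ + 13 = 0.
Eigenvalues λ = -3 ± 2i (complex conjugate pair).
For λ=-3+2i: an eigenvector is (1,2) - i(-2,-3) = (1 + 2i, 2 + 3i).
A real fundamental pair from Re and Im of e^((-3+2i)t)v: X_1 = e^(-3t)(cos(2t)·(1,2) + sin(2t)·(-2,-3)), X_2 = e^(-3t)(sin(2t)·(1,2) - cos(2t)·(-2,-3)).
General solution: c_1X_1 + c_2X_2.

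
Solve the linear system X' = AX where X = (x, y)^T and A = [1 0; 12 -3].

x(t) = c_2e^(t), y(t) = c_1e^(-3t) + 3c_2e^(t)

Coefficient matrix A = [[1, 0], [12, -3]].
Characteristic polynomial det(A - λI) = λ^2 + 2λ - 3 = 0.
Eigenvalues λ = -3, 1.
For λ=-3: (A-λI) row 1 is [4, 0], so an eigenvector is (0, 1).
For λ=1: (A-λI) row 2 is [12, -4], so an eigenvector is (1, 3).
General solution: c_1e^(-3t)(0,1) + c_2e^(t)(1,3).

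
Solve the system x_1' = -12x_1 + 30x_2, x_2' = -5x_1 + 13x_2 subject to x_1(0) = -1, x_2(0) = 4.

Coefficient matrix A = [[-12, 30], [-5, 13]].
Characteristic polynomial det(A - λI) = λ^2 - λ - 6 = 0.
Eigenvalues λ = 3, -2.
For λ=3: (A-λI) row 1 is [-15, 30], so an eigenvector is (-2, -1).
For λ=-2: (A-λI) row 1 is [-10, 30], so an eigenvector is (3, 1).
General solution: K_1e^(3t)(-2,-1) + K_2e^(-2t)(3,1).
Applying x_1(0)=-1, x_2(0)=4 gives K_1=-13, K_2=-9.

x_1(t) = 26e^(3t) - 27e^(-2t), x_2(t) = 13e^(3t) - 9e^(-2t)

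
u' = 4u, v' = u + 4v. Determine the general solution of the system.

Coefficient matrix A = [[4, 0], [1, 4]].
Characteristic polynomial det(A - λI) = λ^2 - 8λ + 16 = 0.
Single eigenvalue λ = 4 with algebraic multiplicity 2.
Eigenvector v = (0,-1); generalized eigenvector w with (A-λI)w=v is (-1,1).
General solution: e^(4t)[c_1·v + c_2·(t·v + w)].

u(t) = -c_2e^(4t), v(t) = -c_1e^(4t) - c_2te^(4t) + c_2e^(4t)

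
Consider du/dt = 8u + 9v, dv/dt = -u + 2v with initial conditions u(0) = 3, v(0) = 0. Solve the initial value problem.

u(t) = 9te^(5t) + 3e^(5t), v(t) = -3te^(5t)

Coefficient matrix A = [[8, 9], [-1, 2]].
Characteristic polynomial det(A - λI) = λ^2 - 10λ + 25 = 0.
Single eigenvalue λ = 5 with algebraic multiplicity 2.
Eigenvector v = (3,-1); generalized eigenvector w with (A-λI)w=v is (1,0).
General solution: e^(5t)[c_1·v + c_2·(t·v + w)].
Applying u(0)=3, v(0)=0 gives c_1=0, c_2=3.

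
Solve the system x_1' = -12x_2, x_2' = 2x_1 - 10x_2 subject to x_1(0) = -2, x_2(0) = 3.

x_1(t) = -24e^(-4t) + 22e^(-6t), x_2(t) = -8e^(-4t) + 11e^(-6t)

Coefficient matrix A = [[0, -12], [2, -10]].
Characteristic polynomial det(A - λI) = λ^2 + 10λ + 24 = 0.
Eigenvalues λ = -4, -6.
For λ=-4: (A-λI) row 1 is [4, -12], so an eigenvector is (3, 1).
For λ=-6: (A-λI) row 1 is [6, -12], so an eigenvector is (2, 1).
General solution: C_1e^(-4t)(3,1) + C_2e^(-6t)(2,1).
Applying x_1(0)=-2, x_2(0)=3 gives C_1=-8, C_2=11.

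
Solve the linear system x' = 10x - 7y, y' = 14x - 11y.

x(t) = K_1e^(3t) + K_2e^(-4t), y(t) = K_1e^(3t) + 2K_2e^(-4t)

Coefficient matrix A = [[10, -7], [14, -11]].
Characteristic polynomial det(A - λI) = λ^2 + λ - 12 = 0.
Eigenvalues λ = 3, -4.
For λ=3: (A-λI) row 1 is [7, -7], so an eigenvector is (1, 1).
For λ=-4: (A-λI) row 1 is [14, -7], so an eigenvector is (1, 2).
General solution: K_1e^(3t)(1,1) + K_2e^(-4t)(1,2).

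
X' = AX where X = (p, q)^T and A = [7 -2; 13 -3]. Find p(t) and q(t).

Coefficient matrix A = [[7, -2], [13, -3]].
Characteristic polynomial det(A - λI) = λ^2 - 4λ + 5 = 0.
Eigenvalues λ = 2 ± i (complex conjugate pair).
For λ=2+i: an eigenvector is (-1,-3) - i(1,2) = (-1 - i, -3 - 2i).
A real fundamental pair from Re and Im of e^((2+i)t)v: X_1 = e^(2t)(cos(t)·(-1,-3) + sin(t)·(1,2)), X_2 = e^(2t)(sin(t)·(-1,-3) - cos(t)·(1,2)).
General solution: K_1X_1 + K_2X_2.

p(t) = K_1e^(2t)sin(t) - K_1e^(2t)cos(t) - K_2e^(2t)sin(t) - K_2e^(2t)cos(t), q(t) = 2K_1e^(2t)sin(t) - 3K_1e^(2t)cos(t) - 3K_2e^(2t)sin(t) - 2K_2e^(2t)cos(t)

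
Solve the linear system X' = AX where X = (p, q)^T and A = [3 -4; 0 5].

p(t) = C_1e^(3t) - 2C_2e^(5t), q(t) = C_2e^(5t)

Coefficient matrix A = [[3, -4], [0, 5]].
Characteristic polynomial det(A - λI) = λ^2 - 8λ + 15 = 0.
Eigenvalues λ = 3, 5.
For λ=3: (A-λI) row 1 is [0, -4], so an eigenvector is (1, 0).
For λ=5: (A-λI) row 1 is [-2, -4], so an eigenvector is (-2, 1).
General solution: C_1e^(3t)(1,0) + C_2e^(5t)(-2,1).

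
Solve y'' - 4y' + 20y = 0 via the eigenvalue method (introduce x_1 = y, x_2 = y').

y(t) = C_1e^(2t)cos(4t) + C_2e^(2t)sin(4t)

Let x_1 = y, x_2 = y'. Then x_1' = x_2 and x_2' = -20x_1 + 4x_2.
A = [[0,1],[-20,4]]; det(A-λI) = λ^2 - 4λ + 20.
Eigenvalues λ = 2 ± 4i.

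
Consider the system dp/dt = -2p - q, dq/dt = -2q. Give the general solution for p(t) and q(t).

Coefficient matrix A = [[-2, -1], [0, -2]].
Characteristic polynomial det(A - λI) = λ^2 + 4λ + 4 = 0.
Single eigenvalue λ = -2 with algebraic multiplicity 2.
Eigenvector v = (1,0); generalized eigenvector w with (A-λI)w=v is (2,-1).
General solution: e^(-2t)[C_1·v + C_2·(t·v + w)].

p(t) = C_1e^(-2t) + C_2te^(-2t) + 2C_2e^(-2t), q(t) = -C_2e^(-2t)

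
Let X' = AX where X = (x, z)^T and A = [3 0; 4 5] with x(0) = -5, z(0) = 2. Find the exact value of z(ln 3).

A = [[3,0],[4,5]]; eigenvalues λ = 3, 5.
Eigenvectors: (1,-2) for λ=3, (0,-1) for λ=5.
From the initial condition, c_1 = -5, c_2 = 8.
z(ln 3) = (-5)(3^3)(-2) + (8)(3^5)(-1) = -1674.

-1674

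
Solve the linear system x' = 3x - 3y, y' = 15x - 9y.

Coefficient matrix A = [[3, -3], [15, -9]].
Characteristic polynomial det(A - λI) = λ^2 + 6λ + 18 = 0.
Eigenvalues λ = -3 ± 3i (complex conjugate pair).
For λ=-3+3i: an eigenvector is (0,1) - i(-1,-2) = (0 + i, 1 + 2i).
A real fundamental pair from Re and Im of e^((-3+3i)t)v: X_1 = e^(-3t)(cos(3t)·(0,1) + sin(3t)·(-1,-2)), X_2 = e^(-3t)(sin(3t)·(0,1) - cos(3t)·(-1,-2)).
General solution: K_1X_1 + K_2X_2.

x(t) = -K_1e^(-3t)sin(3t) + K_2e^(-3t)cos(3t), y(t) = -2K_1e^(-3t)sin(3t) + K_1e^(-3t)cos(3t) + K_2e^(-3t)sin(3t) + 2K_2e^(-3t)cos(3t)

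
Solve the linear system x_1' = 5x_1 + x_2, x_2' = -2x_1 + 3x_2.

x_1(t) = -C_1e^(4t)cos(t) - C_2e^(4t)sin(t), x_2(t) = C_1e^(4t)sin(t) + C_1e^(4t)cos(t) + C_2e^(4t)sin(t) - C_2e^(4t)cos(t)

Coefficient matrix A = [[5, 1], [-2, 3]].
Characteristic polynomial det(A - λI) = λ^2 - 8λ + 17 = 0.
Eigenvalues λ = 4 ± i (complex conjugate pair).
For λ=4+i: an eigenvector is (-1,1) - i(0,1) = (-1, 1 - i).
A real fundamental pair from Re and Im of e^((4+i)t)v: X_1 = e^(4t)(cos(t)·(-1,1) + sin(t)·(0,1)), X_2 = e^(4t)(sin(t)·(-1,1) - cos(t)·(0,1)).
General solution: C_1X_1 + C_2X_2.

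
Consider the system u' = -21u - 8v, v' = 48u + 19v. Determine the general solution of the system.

Coefficient matrix A = [[-21, -8], [48, 19]].
Characteristic polynomial det(A - λI) = λ^2 + 2λ - 15 = 0.
Eigenvalues λ = -5, 3.
For λ=-5: (A-λI) row 1 is [-16, -8], so an eigenvector is (-1, 2).
For λ=3: (A-λI) row 1 is [-24, -8], so an eigenvector is (-1, 3).
General solution: C_1e^(-5t)(-1,2) + C_2e^(3t)(-1,3).

u(t) = -C_1e^(-5t) - C_2e^(3t), v(t) = 2C_1e^(-5t) + 3C_2e^(3t)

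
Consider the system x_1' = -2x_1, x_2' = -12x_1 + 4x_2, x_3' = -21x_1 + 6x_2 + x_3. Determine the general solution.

Coefficient matrix A = [[-2, 0, 0], [-12, 4, 0], [-21, 6, 1]].
det(A - λI) = 0 gives eigenvalues λ = -2, 4, 1.
For λ=-2: eigenvector (1,2,3).
For λ=4: eigenvector (0,1,2).
For λ=1: eigenvector (0,0,1).
General solution: C_1e^(-2t)(1,2,3) + C_2e^(4t)(0,1,2) + C_3e^(t)(0,0,1).

x_1(t) = C_1e^(-2t), x_2(t) = 2C_1e^(-2t) + C_2e^(4t), x_3(t) = 3C_1e^(-2t) + 2C_2e^(4t) + C_3e^(t)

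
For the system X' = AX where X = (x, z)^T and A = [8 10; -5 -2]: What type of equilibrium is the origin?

A = [[8,10],[-5,-2]]; det(A-λI) = λ^2 - 6λ + 34.
λ = 3 ± 5i: positive real part.

unstable spiral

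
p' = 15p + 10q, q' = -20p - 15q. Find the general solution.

p(t) = C_1e^(-5t) - C_2e^(5t), q(t) = -2C_1e^(-5t) + C_2e^(5t)

Coefficient matrix A = [[15, 10], [-20, -15]].
Characteristic polynomial det(A - λI) = λ^2 - 25 = 0.
Eigenvalues λ = -5, 5.
For λ=-5: (A-λI) row 1 is [20, 10], so an eigenvector is (1, -2).
For λ=5: (A-λI) row 1 is [10, 10], so an eigenvector is (-1, 1).
General solution: C_1e^(-5t)(1,-2) + C_2e^(5t)(-1,1).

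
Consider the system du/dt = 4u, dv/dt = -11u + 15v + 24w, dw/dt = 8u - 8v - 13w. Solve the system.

u(t) = K_1e^(4t), v(t) = K_1e^(4t) - 3K_2e^(-t) - 2K_3e^(3t), w(t) = 2K_2e^(-t) + K_3e^(3t)

Coefficient matrix A = [[4, 0, 0], [-11, 15, 24], [8, -8, -13]].
det(A - λI) = 0 gives eigenvalues λ = 4, -1, 3.
For λ=4: eigenvector (1,1,0).
For λ=-1: eigenvector (0,-3,2).
For λ=3: eigenvector (0,-2,1).
General solution: K_1e^(4t)(1,1,0) + K_2e^(-t)(0,-3,2) + K_3e^(3t)(0,-2,1).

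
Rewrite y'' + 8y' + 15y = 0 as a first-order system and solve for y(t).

Let x_1 = y, x_2 = y'. Then x_1' = x_2 and x_2' = -15x_1 - 8x_2.
A = [[0,1],[-15,-8]]; det(A-λI) = λ^2 + 8λ + 15.
Eigenvalues λ = -3, -5 with eigenvectors (1,-3), (1,-5).

y(t) = K_1e^(-3t) + K_2e^(-5t)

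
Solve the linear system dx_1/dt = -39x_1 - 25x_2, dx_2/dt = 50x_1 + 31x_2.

x_1(t) = 2K_1e^(-4t)sin(5t) - K_1e^(-4t)cos(5t) - K_2e^(-4t)sin(5t) - 2K_2e^(-4t)cos(5t), x_2(t) = -3K_1e^(-4t)sin(5t) + K_1e^(-4t)cos(5t) + K_2e^(-4t)sin(5t) + 3K_2e^(-4t)cos(5t)

Coefficient matrix A = [[-39, -25], [50, 31]].
Characteristic polynomial det(A - λI) = λ^2 + 8λ + 41 = 0.
Eigenvalues λ = -4 ± 5i (complex conjugate pair).
For λ=-4+5i: an eigenvector is (-1,1) - i(2,-3) = (-1 - 2i, 1 + 3i).
A real fundamental pair from Re and Im of e^((-4+5i)t)v: X_1 = e^(-4t)(cos(5t)·(-1,1) + sin(5t)·(2,-3)), X_2 = e^(-4t)(sin(5t)·(-1,1) - cos(5t)·(2,-3)).
General solution: K_1X_1 + K_2X_2.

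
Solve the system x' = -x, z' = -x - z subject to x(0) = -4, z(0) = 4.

Coefficient matrix A = [[-1, 0], [-1, -1]].
Characteristic polynomial det(A - λI) = λ^2 + 2λ + 1 = 0.
Single eigenvalue λ = -1 with algebraic multiplicity 2.
Eigenvector v = (0,1); generalized eigenvector w with (A-λI)w=v is (-1,-3).
General solution: e^(-t)[c_1·v + c_2·(t·v + w)].
Applying x(0)=-4, z(0)=4 gives c_1=16, c_2=4.

x(t) = -4e^(-t), z(t) = 4te^(-t) + 4e^(-t)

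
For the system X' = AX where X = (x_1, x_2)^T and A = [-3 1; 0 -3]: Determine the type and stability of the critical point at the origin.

stable improper node

A = [[-3,1],[0,-3]]; det(A-λI) = λ^2 + 6λ + 9.
repeated λ = -3 with a single eigenvector.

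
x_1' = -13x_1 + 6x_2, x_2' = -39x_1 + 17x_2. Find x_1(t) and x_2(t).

Coefficient matrix A = [[-13, 6], [-39, 17]].
Characteristic polynomial det(A - λI) = λ^2 - 4λ + 13 = 0.
Eigenvalues λ = 2 ± 3i (complex conjugate pair).
For λ=2+3i: an eigenvector is (1,2) - i(-1,-3) = (1 + i, 2 + 3i).
A real fundamental pair from Re and Im of e^((2+3i)t)v: X_1 = e^(2t)(cos(3t)·(1,2) + sin(3t)·(-1,-3)), X_2 = e^(2t)(sin(3t)·(1,2) - cos(3t)·(-1,-3)).
General solution: K_1X_1 + K_2X_2.

x_1(t) = -K_1e^(2t)sin(3t) + K_1e^(2t)cos(3t) + K_2e^(2t)sin(3t) + K_2e^(2t)cos(3t), x_2(t) = -3K_1e^(2t)sin(3t) + 2K_1e^(2t)cos(3t) + 2K_2e^(2t)sin(3t) + 3K_2e^(2t)cos(3t)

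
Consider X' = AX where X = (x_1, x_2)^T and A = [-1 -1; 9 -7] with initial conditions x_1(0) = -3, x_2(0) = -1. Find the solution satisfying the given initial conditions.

x_1(t) = -8te^(-4t) - 3e^(-4t), x_2(t) = -24te^(-4t) - e^(-4t)

Coefficient matrix A = [[-1, -1], [9, -7]].
Characteristic polynomial det(A - λI) = λ^2 + 8λ + 16 = 0.
Single eigenvalue λ = -4 with algebraic multiplicity 2.
Eigenvector v = (1,3); generalized eigenvector w with (A-λI)w=v is (1,2).
General solution: e^(-4t)[C_1·v + C_2·(t·v + w)].
Applying x_1(0)=-3, x_2(0)=-1 gives C_1=5, C_2=-8.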